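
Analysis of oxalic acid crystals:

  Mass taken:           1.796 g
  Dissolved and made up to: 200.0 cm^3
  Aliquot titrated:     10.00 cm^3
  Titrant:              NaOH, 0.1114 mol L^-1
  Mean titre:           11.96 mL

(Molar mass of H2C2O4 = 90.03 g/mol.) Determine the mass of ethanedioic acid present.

H2C2O4 + 2 NaOH → Na2C2O4 + 2 H2O
n(NaOH) per titration = 0.01196 × 0.1114 = 1.332 × 10^-3 mol
From the 1:2 ratio, n(H2C2O4) in each aliquot = 1/2 × 1.332 × 10^-3 = 6.662 × 10^-4 mol
n(H2C2O4) in the whole flask = 6.662 × 10^-4 × 200.0/10.00 = 0.01332 mol
mass of H2C2O4 = 0.01332 × 90.03 = 1.200 g

1.200 g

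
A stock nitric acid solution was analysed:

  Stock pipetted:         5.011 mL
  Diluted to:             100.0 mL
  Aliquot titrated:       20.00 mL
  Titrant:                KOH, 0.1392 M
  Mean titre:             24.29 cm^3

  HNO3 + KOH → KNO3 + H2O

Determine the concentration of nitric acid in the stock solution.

n(KOH) = 0.02429 × 0.1392 = 3.381 × 10^-3 mol
n(HNO3) in the aliquot = 3.381 × 10^-3 mol (1:1 ratio)
[HNO3]_dilute = 3.381 × 10^-3 / 0.02000 = 0.1691 mol/L
Dilution factor = 100.0 / 5.011 = 19.96
[HNO3]_stock = 0.1691 × 19.96 = 3.374 mol/L

3.374 M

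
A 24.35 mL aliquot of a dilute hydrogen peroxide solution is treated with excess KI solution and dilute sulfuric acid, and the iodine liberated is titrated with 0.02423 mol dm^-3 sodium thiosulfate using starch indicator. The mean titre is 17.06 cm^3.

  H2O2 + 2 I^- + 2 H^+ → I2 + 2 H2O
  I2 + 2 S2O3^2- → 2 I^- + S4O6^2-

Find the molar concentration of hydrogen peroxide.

0.008488 mol/L

n(S2O3^2-) = 0.01706 × 0.02423 = 4.134 × 10^-4 mol
n(I2) = n(S2O3^2-)/2 = 2.067 × 10^-4 mol
n(H2O2) in the aliquot = 2.067 × 10^-4 mol (1:1 ratio)
[H2O2] = 2.067 × 10^-4 / 0.02435 = 0.008488 mol/L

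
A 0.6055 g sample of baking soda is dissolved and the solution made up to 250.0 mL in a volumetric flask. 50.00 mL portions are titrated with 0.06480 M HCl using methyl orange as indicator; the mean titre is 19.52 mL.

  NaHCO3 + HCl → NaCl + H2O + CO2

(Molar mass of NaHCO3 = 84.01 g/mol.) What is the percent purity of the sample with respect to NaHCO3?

n(HCl) per titration = 0.01952 × 0.06480 = 1.265 × 10^-3 mol
n(NaHCO3) in each aliquot = 1.265 × 10^-3 mol (1:1 ratio)
n(NaHCO3) in the whole flask = 1.265 × 10^-3 × 250.0/50.00 = 6.324 × 10^-3 mol
mass of NaHCO3 = 6.324 × 10^-3 × 84.01 = 0.5313 g
% NaHCO3 = 0.5313 / 0.6055 × 100 = 87.75 %

87.75 %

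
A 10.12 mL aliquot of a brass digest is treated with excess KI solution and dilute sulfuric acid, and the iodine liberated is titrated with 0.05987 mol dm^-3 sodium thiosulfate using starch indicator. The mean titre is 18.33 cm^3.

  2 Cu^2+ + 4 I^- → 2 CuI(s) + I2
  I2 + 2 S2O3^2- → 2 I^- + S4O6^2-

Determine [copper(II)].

n(S2O3^2-) = 0.01833 × 0.05987 = 1.097 × 10^-3 mol
n(I2) = n(S2O3^2-)/2 = 5.487 × 10^-4 mol
From the 2:1 ratio, n(Cu2+) in the aliquot = 2/1 × 5.487 × 10^-4 = 1.097 × 10^-3 mol
[Cu2+] = 1.097 × 10^-3 / 0.01012 = 0.1084 mol/L

0.1084 mol/L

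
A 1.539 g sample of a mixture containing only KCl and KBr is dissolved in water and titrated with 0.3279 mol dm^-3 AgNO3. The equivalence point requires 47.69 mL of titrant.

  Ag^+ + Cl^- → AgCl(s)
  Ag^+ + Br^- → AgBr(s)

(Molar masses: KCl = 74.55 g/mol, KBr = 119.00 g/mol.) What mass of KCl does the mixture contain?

n(AgNO3) = 0.04769 × 0.3279 = 0.01564 mol
Let x = n(KCl), y = n(KBr).
Titrant: 1x + 1y = 0.01564;  mass: 74.55x + 119.00y = 1.539
Solving, x = 7.241 × 10^-3 mol, y = 8.396 × 10^-3 mol
mass of KCl = 7.241 × 10^-3 × 74.55 = 0.5398 g

0.5398 g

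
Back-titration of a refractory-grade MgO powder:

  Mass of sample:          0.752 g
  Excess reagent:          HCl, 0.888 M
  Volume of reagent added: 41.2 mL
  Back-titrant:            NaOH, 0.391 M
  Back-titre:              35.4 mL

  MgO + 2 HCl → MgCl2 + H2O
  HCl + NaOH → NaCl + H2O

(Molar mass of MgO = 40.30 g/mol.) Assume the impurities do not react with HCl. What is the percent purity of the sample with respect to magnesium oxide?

60.9 %

n(HCl) added = 0.0412 × 0.888 = 0.0366 mol
n(NaOH) used in back-titration = 0.0354 × 0.391 = 0.0138 mol
n(HCl) left over = 0.0138 mol (1:1 ratio)
n(HCl) consumed by analyte = 0.0366 − 0.0138 = 0.0227 mol
From the 1:2 ratio, n(MgO) = 1/2 × 0.0227 = 0.0114 mol
mass of MgO = 0.0114 × 40.30 = 0.458 g
% MgO = 0.458 / 0.752 × 100 = 60.9 %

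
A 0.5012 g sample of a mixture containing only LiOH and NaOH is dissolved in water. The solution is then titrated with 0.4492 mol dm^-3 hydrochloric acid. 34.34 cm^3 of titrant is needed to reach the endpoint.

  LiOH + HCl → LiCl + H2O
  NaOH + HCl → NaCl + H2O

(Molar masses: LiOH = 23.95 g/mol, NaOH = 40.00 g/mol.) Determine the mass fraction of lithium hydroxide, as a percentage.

n(HCl) = 0.03434 × 0.4492 = 0.01543 mol
Let x = n(LiOH), y = n(NaOH).
Titrant: 1x + 1y = 0.01543;  mass: 23.95x + 40.00y = 0.5012
Solving, x = 7.216 × 10^-3 mol, y = 8.209 × 10^-3 mol
mass of LiOH = 7.216 × 10^-3 × 23.95 = 0.1728 g
% LiOH = 0.1728 / 0.5012 × 100 = 34.48 %

34.48 %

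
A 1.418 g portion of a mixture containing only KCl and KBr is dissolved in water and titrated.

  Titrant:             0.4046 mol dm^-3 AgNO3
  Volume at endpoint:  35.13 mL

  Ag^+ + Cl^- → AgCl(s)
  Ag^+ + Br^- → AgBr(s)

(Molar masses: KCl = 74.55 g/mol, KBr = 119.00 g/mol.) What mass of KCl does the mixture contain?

0.4586 g

n(AgNO3) = 0.03513 × 0.4046 = 0.01421 mol
Let x = n(KCl), y = n(KBr).
Titrant: 1x + 1y = 0.01421;  mass: 74.55x + 119.00y = 1.418
Solving, x = 6.151 × 10^-3 mol, y = 8.062 × 10^-3 mol
mass of KCl = 6.151 × 10^-3 × 74.55 = 0.4586 g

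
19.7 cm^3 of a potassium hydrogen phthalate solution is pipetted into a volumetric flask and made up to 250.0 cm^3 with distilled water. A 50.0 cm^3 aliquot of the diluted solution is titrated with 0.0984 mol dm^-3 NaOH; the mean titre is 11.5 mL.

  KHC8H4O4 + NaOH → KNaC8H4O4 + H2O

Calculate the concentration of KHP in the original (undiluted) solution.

n(NaOH) = 0.0115 × 0.0984 = 1.13 × 10^-3 mol
n(KHC8H4O4) in the aliquot = 1.13 × 10^-3 mol (1:1 ratio)
[KHC8H4O4]_dilute = 1.13 × 10^-3 / 0.0500 = 0.0226 mol/L
Dilution factor = 250.0 / 19.7 = 12.69
[KHC8H4O4]_stock = 0.0226 × 12.69 = 0.287 mol/L

0.287 mol/L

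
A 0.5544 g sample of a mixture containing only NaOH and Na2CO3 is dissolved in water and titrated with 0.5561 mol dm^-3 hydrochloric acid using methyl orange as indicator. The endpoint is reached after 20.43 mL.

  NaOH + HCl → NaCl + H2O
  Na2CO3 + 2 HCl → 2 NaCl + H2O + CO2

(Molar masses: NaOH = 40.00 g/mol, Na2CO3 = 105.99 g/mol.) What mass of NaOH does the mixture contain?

n(HCl) = 0.02043 × 0.5561 = 0.01136 mol
Let x = n(NaOH), y = n(Na2CO3).
Titrant: 1x + 2y = 0.01136;  mass: 40.00x + 105.99y = 0.5544
Solving, x = 3.669 × 10^-3 mol, y = 3.846 × 10^-3 mol
mass of NaOH = 3.669 × 10^-3 × 40.00 = 0.1468 g

0.1468 g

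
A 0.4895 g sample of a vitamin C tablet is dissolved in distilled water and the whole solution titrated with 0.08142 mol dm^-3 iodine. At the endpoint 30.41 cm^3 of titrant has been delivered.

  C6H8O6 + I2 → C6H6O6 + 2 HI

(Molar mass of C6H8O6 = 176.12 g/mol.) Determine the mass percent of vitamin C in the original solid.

n(I2) = 0.03041 L × 0.08142 mol/L = 2.476 × 10^-3 mol
n(C6H8O6) = 2.476 × 10^-3 mol (1:1 ratio)
mass of C6H8O6 = 2.476 × 10^-3 × 176.12 g/mol = 0.4361 g
% C6H8O6 = 0.4361 / 0.4895 × 100 = 89.08 %

89.08 %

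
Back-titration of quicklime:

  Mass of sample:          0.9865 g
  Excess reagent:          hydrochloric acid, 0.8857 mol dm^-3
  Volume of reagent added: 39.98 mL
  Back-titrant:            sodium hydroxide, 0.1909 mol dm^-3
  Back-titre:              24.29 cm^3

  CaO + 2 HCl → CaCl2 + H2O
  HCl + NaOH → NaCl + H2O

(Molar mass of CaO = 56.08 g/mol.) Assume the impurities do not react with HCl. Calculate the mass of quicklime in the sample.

0.8629 g

n(HCl) added = 0.03998 × 0.8857 = 0.03541 mol
n(NaOH) used in back-titration = 0.02429 × 0.1909 = 4.637 × 10^-3 mol
n(HCl) left over = 4.637 × 10^-3 mol (1:1 ratio)
n(HCl) consumed by analyte = 0.03541 − 4.637 × 10^-3 = 0.03077 mol
From the 1:2 ratio, n(CaO) = 1/2 × 0.03077 = 0.01539 mol
mass of CaO = 0.01539 × 56.08 = 0.8629 g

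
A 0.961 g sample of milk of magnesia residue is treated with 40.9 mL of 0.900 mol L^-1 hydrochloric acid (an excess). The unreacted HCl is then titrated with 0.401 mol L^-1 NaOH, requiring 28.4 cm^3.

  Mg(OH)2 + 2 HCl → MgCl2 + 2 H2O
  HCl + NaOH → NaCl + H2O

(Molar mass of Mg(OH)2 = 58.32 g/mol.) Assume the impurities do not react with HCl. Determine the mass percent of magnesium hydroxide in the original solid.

77.1 %

n(HCl) added = 0.0409 × 0.900 = 0.0368 mol
n(NaOH) used in back-titration = 0.0284 × 0.401 = 0.0114 mol
n(HCl) left over = 0.0114 mol (1:1 ratio)
n(HCl) consumed by analyte = 0.0368 − 0.0114 = 0.0254 mol
From the 1:2 ratio, n(Mg(OH)2) = 1/2 × 0.0254 = 0.0127 mol
mass of Mg(OH)2 = 0.0127 × 58.32 = 0.741 g
% Mg(OH)2 = 0.741 / 0.961 × 100 = 77.1 %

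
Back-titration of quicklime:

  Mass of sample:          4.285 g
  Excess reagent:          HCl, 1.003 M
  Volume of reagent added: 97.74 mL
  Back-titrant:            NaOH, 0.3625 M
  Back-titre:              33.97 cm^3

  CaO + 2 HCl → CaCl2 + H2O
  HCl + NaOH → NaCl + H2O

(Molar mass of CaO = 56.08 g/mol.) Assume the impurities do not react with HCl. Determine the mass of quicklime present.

2.404 g

n(HCl) added = 0.09774 × 1.003 = 0.09803 mol
n(NaOH) used in back-titration = 0.03397 × 0.3625 = 0.01231 mol
n(HCl) left over = 0.01231 mol (1:1 ratio)
n(HCl) consumed by analyte = 0.09803 − 0.01231 = 0.08572 mol
From the 1:2 ratio, n(CaO) = 1/2 × 0.08572 = 0.04286 mol
mass of CaO = 0.04286 × 56.08 = 2.404 g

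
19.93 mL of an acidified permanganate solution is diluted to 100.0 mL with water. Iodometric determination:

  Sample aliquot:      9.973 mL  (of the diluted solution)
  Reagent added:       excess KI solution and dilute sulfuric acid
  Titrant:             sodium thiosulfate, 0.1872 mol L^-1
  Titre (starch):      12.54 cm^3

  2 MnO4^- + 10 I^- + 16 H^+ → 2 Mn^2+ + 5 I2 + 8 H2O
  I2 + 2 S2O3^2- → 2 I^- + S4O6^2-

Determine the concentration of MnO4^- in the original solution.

n(S2O3^2-) = 0.01254 × 0.1872 = 2.347 × 10^-3 mol
n(I2) = n(S2O3^2-)/2 = 1.174 × 10^-3 mol
From the 2:5 ratio, n(MnO4^-) in the aliquot = 2/5 × 1.174 × 10^-3 = 4.695 × 10^-4 mol
[MnO4^-]_dilute = 4.695 × 10^-4 / 0.009973 = 0.04708 mol/L
[MnO4^-]_original = 0.04708 × 100.0/19.93 = 0.2362 mol/L

0.2362 mol/L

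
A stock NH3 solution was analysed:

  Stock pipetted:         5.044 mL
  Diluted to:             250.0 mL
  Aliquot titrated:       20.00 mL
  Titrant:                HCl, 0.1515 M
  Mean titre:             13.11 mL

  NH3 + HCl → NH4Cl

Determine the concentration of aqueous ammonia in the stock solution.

4.922 M

n(HCl) = 0.01311 × 0.1515 = 1.986 × 10^-3 mol
n(NH3) in the aliquot = 1.986 × 10^-3 mol (1:1 ratio)
[NH3]_dilute = 1.986 × 10^-3 / 0.02000 = 0.09931 mol/L
Dilution factor = 250.0 / 5.044 = 49.56
[NH3]_stock = 0.09931 × 49.56 = 4.922 mol/L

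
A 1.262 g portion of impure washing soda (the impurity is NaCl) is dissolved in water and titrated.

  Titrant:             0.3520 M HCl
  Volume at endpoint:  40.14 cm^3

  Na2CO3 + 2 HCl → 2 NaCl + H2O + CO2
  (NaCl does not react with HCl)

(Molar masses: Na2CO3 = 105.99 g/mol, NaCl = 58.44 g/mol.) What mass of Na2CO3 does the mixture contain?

0.7488 g

n(HCl) = 0.04014 × 0.3520 = 0.01413 mol
Let x = n(Na2CO3), y = n(NaCl).
Titrant: 2x = 0.01413;  mass: 105.99x + 58.44y = 1.262
Solving, x = 7.065 × 10^-3 mol, y = 8.782 × 10^-3 mol
mass of Na2CO3 = 7.065 × 10^-3 × 105.99 = 0.7488 g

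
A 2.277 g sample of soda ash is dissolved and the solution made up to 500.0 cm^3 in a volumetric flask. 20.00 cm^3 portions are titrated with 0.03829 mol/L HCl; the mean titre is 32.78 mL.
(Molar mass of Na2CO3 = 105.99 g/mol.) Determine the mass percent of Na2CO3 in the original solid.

73.03 %

Na2CO3 + 2 HCl → 2 NaCl + H2O + CO2
n(HCl) per titration = 0.03278 × 0.03829 = 1.255 × 10^-3 mol
From the 1:2 ratio, n(Na2CO3) in each aliquot = 1/2 × 1.255 × 10^-3 = 6.276 × 10^-4 mol
n(Na2CO3) in the whole flask = 6.276 × 10^-4 × 500.0/20.00 = 0.01569 mol
mass of Na2CO3 = 0.01569 × 105.99 = 1.663 g
% Na2CO3 = 1.663 / 2.277 × 100 = 73.03 %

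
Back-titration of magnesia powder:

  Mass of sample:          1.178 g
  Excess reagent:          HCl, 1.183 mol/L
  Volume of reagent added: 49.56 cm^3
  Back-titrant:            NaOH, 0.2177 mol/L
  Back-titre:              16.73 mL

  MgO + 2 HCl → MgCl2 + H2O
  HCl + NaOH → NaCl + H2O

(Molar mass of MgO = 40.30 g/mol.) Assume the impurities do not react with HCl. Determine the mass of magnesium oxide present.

1.108 g

n(HCl) added = 0.04956 × 1.183 = 0.05863 mol
n(NaOH) used in back-titration = 0.01673 × 0.2177 = 3.642 × 10^-3 mol
n(HCl) left over = 3.642 × 10^-3 mol (1:1 ratio)
n(HCl) consumed by analyte = 0.05863 − 3.642 × 10^-3 = 0.05499 mol
From the 1:2 ratio, n(MgO) = 1/2 × 0.05499 = 0.02749 mol
mass of MgO = 0.02749 × 40.30 = 1.108 g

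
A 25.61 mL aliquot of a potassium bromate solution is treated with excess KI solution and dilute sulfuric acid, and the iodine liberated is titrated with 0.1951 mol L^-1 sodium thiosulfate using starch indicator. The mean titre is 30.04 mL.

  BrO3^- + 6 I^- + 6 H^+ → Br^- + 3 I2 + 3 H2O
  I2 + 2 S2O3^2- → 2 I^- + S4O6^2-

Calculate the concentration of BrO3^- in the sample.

n(S2O3^2-) = 0.03004 × 0.1951 = 5.861 × 10^-3 mol
n(I2) = n(S2O3^2-)/2 = 2.930 × 10^-3 mol
From the 1:3 ratio, n(BrO3^-) in the aliquot = 1/3 × 2.930 × 10^-3 = 9.768 × 10^-4 mol
[BrO3^-] = 9.768 × 10^-4 / 0.02561 = 0.03814 mol/L

0.03814 mol/L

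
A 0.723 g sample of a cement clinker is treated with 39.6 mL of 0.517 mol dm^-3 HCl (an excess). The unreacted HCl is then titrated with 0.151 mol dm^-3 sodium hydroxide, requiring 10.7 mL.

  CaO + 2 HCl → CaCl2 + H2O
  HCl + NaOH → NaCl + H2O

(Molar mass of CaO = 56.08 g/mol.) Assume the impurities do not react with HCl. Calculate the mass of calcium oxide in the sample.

0.529 g

n(HCl) added = 0.0396 × 0.517 = 0.0205 mol
n(NaOH) used in back-titration = 0.0107 × 0.151 = 1.62 × 10^-3 mol
n(HCl) left over = 1.62 × 10^-3 mol (1:1 ratio)
n(HCl) consumed by analyte = 0.0205 − 1.62 × 10^-3 = 0.0189 mol
From the 1:2 ratio, n(CaO) = 1/2 × 0.0189 = 9.43 × 10^-3 mol
mass of CaO = 9.43 × 10^-3 × 56.08 = 0.529 g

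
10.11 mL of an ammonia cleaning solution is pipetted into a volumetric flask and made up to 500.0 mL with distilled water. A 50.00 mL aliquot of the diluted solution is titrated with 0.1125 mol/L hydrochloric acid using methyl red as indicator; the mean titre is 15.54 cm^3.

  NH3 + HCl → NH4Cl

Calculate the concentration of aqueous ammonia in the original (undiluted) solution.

1.729 mol/L

n(HCl) = 0.01554 × 0.1125 = 1.748 × 10^-3 mol
n(NH3) in the aliquot = 1.748 × 10^-3 mol (1:1 ratio)
[NH3]_dilute = 1.748 × 10^-3 / 0.05000 = 0.03496 mol/L
Dilution factor = 500.0 / 10.11 = 49.46
[NH3]_stock = 0.03496 × 49.46 = 1.729 mol/L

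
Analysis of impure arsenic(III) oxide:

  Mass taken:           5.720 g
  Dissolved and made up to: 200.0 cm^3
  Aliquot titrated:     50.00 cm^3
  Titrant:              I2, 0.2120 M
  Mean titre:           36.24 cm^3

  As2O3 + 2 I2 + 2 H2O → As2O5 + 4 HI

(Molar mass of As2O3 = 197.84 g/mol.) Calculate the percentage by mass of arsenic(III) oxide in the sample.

53.15 %

n(I2) per titration = 0.03624 × 0.2120 = 7.683 × 10^-3 mol
From the 1:2 ratio, n(As2O3) in each aliquot = 1/2 × 7.683 × 10^-3 = 3.841 × 10^-3 mol
n(As2O3) in the whole flask = 3.841 × 10^-3 × 200.0/50.00 = 0.01537 mol
mass of As2O3 = 0.01537 × 197.84 = 3.040 g
% As2O3 = 3.040 / 5.720 × 100 = 53.15 %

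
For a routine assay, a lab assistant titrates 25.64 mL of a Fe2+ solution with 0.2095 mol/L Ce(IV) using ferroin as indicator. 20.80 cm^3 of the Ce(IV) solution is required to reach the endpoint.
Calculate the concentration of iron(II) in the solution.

Ce^4+ + Fe^2+ → Ce^3+ + Fe^3+
n(Ce4+) = 0.02080 L × 0.2095 mol/L = 4.358 × 10^-3 mol
n(Fe2+) = 4.358 × 10^-3 mol (1:1 mole ratio)
[Fe2+] = 4.358 × 10^-3 mol / 0.02564 L = 0.1700 mol/L

0.1700 mol/L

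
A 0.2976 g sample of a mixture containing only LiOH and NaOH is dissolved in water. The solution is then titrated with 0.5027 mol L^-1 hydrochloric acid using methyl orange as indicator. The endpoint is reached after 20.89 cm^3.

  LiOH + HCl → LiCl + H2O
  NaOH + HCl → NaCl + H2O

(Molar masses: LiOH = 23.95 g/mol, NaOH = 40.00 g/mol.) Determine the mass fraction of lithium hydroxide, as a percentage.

n(HCl) = 0.02089 × 0.5027 = 0.01050 mol
Let x = n(LiOH), y = n(NaOH).
Titrant: 1x + 1y = 0.01050;  mass: 23.95x + 40.00y = 0.2976
Solving, x = 7.630 × 10^-3 mol, y = 2.872 × 10^-3 mol
mass of LiOH = 7.630 × 10^-3 × 23.95 = 0.1827 g
% LiOH = 0.1827 / 0.2976 × 100 = 61.40 %

61.40 %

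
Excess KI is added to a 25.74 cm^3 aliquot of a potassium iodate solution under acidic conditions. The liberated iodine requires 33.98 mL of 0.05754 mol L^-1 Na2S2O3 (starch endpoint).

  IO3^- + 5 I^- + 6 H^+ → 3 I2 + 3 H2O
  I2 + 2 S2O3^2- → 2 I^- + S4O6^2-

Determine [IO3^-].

n(S2O3^2-) = 0.03398 × 0.05754 = 1.955 × 10^-3 mol
n(I2) = n(S2O3^2-)/2 = 9.776 × 10^-4 mol
From the 1:3 ratio, n(IO3^-) in the aliquot = 1/3 × 9.776 × 10^-4 = 3.259 × 10^-4 mol
[IO3^-] = 3.259 × 10^-4 / 0.02574 = 0.01266 mol/L

0.01266 mol/L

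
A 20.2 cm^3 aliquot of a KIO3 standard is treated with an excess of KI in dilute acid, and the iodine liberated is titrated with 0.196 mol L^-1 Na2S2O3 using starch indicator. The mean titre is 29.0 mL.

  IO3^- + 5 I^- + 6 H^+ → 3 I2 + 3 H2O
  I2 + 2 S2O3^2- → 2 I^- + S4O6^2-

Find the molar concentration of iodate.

0.0469 mol/L

n(S2O3^2-) = 0.0290 × 0.196 = 5.68 × 10^-3 mol
n(I2) = n(S2O3^2-)/2 = 2.84 × 10^-3 mol
From the 1:3 ratio, n(IO3^-) in the aliquot = 1/3 × 2.84 × 10^-3 = 9.47 × 10^-4 mol
[IO3^-] = 9.47 × 10^-4 / 0.0202 = 0.0469 mol/L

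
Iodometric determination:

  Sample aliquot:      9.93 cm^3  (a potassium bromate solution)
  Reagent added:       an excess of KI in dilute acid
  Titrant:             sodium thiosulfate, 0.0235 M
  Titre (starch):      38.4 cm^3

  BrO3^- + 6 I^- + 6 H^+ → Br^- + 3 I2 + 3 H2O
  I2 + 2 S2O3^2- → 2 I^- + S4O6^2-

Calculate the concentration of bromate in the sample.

n(S2O3^2-) = 0.0384 × 0.0235 = 9.02 × 10^-4 mol
n(I2) = n(S2O3^2-)/2 = 4.51 × 10^-4 mol
From the 1:3 ratio, n(BrO3^-) in the aliquot = 1/3 × 4.51 × 10^-4 = 1.50 × 10^-4 mol
[BrO3^-] = 1.50 × 10^-4 / 0.00993 = 0.0151 mol/L

0.0151 M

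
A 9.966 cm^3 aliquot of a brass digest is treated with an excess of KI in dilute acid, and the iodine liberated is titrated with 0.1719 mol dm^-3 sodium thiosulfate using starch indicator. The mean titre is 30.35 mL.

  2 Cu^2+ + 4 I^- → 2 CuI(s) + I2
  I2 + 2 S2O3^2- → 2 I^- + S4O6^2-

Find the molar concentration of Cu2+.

n(S2O3^2-) = 0.03035 × 0.1719 = 5.217 × 10^-3 mol
n(I2) = n(S2O3^2-)/2 = 2.609 × 10^-3 mol
From the 2:1 ratio, n(Cu2+) in the aliquot = 2/1 × 2.609 × 10^-3 = 5.217 × 10^-3 mol
[Cu2+] = 5.217 × 10^-3 / 0.009966 = 0.5235 mol/L

0.5235 mol/L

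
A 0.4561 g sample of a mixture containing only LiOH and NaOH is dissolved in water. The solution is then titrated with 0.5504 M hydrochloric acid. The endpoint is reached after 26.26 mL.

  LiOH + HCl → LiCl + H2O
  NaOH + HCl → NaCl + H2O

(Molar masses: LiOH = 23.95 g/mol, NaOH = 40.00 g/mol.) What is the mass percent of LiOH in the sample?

39.93 %

n(HCl) = 0.02626 × 0.5504 = 0.01445 mol
Let x = n(LiOH), y = n(NaOH).
Titrant: 1x + 1y = 0.01445;  mass: 23.95x + 40.00y = 0.4561
Solving, x = 7.604 × 10^-3 mol, y = 6.850 × 10^-3 mol
mass of LiOH = 7.604 × 10^-3 × 23.95 = 0.1821 g
% LiOH = 0.1821 / 0.4561 × 100 = 39.93 %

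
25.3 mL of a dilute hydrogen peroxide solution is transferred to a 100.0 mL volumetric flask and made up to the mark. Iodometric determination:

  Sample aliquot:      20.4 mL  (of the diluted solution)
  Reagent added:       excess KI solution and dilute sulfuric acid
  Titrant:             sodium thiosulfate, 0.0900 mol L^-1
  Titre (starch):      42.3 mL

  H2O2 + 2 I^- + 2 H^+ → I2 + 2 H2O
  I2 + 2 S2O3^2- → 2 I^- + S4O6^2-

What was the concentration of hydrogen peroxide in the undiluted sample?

n(S2O3^2-) = 0.0423 × 0.0900 = 3.81 × 10^-3 mol
n(I2) = n(S2O3^2-)/2 = 1.90 × 10^-3 mol
n(H2O2) in the aliquot = 1.90 × 10^-3 mol (1:1 ratio)
[H2O2]_dilute = 1.90 × 10^-3 / 0.0204 = 0.0933 mol/L
[H2O2]_original = 0.0933 × 100.0/25.3 = 0.369 mol/L

0.369 mol/L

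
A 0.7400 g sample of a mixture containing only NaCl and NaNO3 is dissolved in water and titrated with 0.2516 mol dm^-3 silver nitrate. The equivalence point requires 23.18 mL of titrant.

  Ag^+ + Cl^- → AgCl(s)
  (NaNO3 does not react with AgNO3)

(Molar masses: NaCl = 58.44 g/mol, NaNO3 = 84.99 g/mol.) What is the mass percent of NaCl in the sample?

46.06 %

n(AgNO3) = 0.02318 × 0.2516 = 5.832 × 10^-3 mol
Let x = n(NaCl), y = n(NaNO3).
Titrant: 1x = 5.832 × 10^-3;  mass: 58.44x + 84.99y = 0.7400
Solving, x = 5.832 × 10^-3 mol, y = 4.697 × 10^-3 mol
mass of NaCl = 5.832 × 10^-3 × 58.44 = 0.3408 g
% NaCl = 0.3408 / 0.7400 × 100 = 46.06 %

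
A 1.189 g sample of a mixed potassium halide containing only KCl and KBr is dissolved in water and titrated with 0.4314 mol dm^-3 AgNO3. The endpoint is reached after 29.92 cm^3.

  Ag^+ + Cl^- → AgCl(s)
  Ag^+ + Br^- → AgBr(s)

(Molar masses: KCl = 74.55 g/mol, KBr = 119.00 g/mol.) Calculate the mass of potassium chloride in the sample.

n(AgNO3) = 0.02992 × 0.4314 = 0.01291 mol
Let x = n(KCl), y = n(KBr).
Titrant: 1x + 1y = 0.01291;  mass: 74.55x + 119.00y = 1.189
Solving, x = 7.806 × 10^-3 mol, y = 5.101 × 10^-3 mol
mass of KCl = 7.806 × 10^-3 × 74.55 = 0.5820 g

0.5820 g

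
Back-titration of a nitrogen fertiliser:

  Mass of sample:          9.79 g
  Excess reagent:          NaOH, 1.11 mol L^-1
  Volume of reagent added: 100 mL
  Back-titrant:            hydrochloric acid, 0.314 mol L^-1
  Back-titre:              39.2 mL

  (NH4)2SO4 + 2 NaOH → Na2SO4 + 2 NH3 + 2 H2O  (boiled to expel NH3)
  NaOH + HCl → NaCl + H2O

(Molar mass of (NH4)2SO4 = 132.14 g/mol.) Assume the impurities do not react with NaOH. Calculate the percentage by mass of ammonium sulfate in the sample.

n(NaOH) added = 0.100 × 1.11 = 0.111 mol
n(HCl) used in back-titration = 0.0392 × 0.314 = 0.0123 mol
n(NaOH) left over = 0.0123 mol (1:1 ratio)
n(NaOH) consumed by analyte = 0.111 − 0.0123 = 0.0987 mol
From the 1:2 ratio, n((NH4)2SO4) = 1/2 × 0.0987 = 0.0493 mol
mass of (NH4)2SO4 = 0.0493 × 132.14 = 6.52 g
% (NH4)2SO4 = 6.52 / 9.79 × 100 = 66.6 %

66.6 %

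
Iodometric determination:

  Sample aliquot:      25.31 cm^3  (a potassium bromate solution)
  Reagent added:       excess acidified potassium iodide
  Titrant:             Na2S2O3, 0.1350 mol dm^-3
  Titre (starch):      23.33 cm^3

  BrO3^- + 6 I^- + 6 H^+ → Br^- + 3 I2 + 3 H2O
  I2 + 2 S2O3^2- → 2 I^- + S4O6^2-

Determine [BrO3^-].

n(S2O3^2-) = 0.02333 × 0.1350 = 3.150 × 10^-3 mol
n(I2) = n(S2O3^2-)/2 = 1.575 × 10^-3 mol
From the 1:3 ratio, n(BrO3^-) in the aliquot = 1/3 × 1.575 × 10^-3 = 5.249 × 10^-4 mol
[BrO3^-] = 5.249 × 10^-4 / 0.02531 = 0.02074 mol/L

0.02074 mol/L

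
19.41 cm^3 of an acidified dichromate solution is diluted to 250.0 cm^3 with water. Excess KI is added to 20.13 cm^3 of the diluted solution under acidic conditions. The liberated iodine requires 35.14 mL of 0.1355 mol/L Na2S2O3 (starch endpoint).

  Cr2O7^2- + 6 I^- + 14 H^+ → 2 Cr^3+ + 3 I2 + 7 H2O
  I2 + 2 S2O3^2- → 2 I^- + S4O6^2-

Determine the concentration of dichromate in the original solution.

n(S2O3^2-) = 0.03514 × 0.1355 = 4.761 × 10^-3 mol
n(I2) = n(S2O3^2-)/2 = 2.381 × 10^-3 mol
From the 1:3 ratio, n(Cr2O7^2-) in the aliquot = 1/3 × 2.381 × 10^-3 = 7.936 × 10^-4 mol
[Cr2O7^2-]_dilute = 7.936 × 10^-4 / 0.02013 = 0.03942 mol/L
[Cr2O7^2-]_original = 0.03942 × 250.0/19.41 = 0.5078 mol/L

0.5078 mol/L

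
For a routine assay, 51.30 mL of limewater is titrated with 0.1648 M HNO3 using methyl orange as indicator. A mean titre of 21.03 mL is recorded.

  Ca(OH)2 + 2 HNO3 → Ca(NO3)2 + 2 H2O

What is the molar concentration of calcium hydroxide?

0.03378 M

n(HNO3) = 0.02103 L × 0.1648 mol/L = 3.466 × 10^-3 mol
From the 1:2 mole ratio, n(Ca(OH)2) = 1/2 × 3.466 × 10^-3 = 1.733 × 10^-3 mol
[Ca(OH)2] = 1.733 × 10^-3 mol / 0.05130 L = 0.03378 mol/L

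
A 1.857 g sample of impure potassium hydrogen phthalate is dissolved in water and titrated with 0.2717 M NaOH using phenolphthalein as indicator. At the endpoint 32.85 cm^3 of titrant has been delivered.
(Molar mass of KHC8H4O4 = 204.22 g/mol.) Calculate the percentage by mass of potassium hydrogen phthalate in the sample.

98.15 %

KHC8H4O4 + NaOH → KNaC8H4O4 + H2O
n(NaOH) = 0.03285 L × 0.2717 mol/L = 8.925 × 10^-3 mol
n(KHC8H4O4) = 8.925 × 10^-3 mol (1:1 ratio)
mass of KHC8H4O4 = 8.925 × 10^-3 × 204.22 g/mol = 1.823 g
% KHC8H4O4 = 1.823 / 1.857 × 100 = 98.15 %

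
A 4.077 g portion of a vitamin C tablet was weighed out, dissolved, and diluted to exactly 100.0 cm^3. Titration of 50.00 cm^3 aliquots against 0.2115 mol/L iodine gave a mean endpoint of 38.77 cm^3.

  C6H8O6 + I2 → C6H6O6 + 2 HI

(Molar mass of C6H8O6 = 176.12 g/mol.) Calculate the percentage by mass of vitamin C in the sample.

70.84 %

n(I2) per titration = 0.03877 × 0.2115 = 8.200 × 10^-3 mol
n(C6H8O6) in each aliquot = 8.200 × 10^-3 mol (1:1 ratio)
n(C6H8O6) in the whole flask = 8.200 × 10^-3 × 100.0/50.00 = 0.01640 mol
mass of C6H8O6 = 0.01640 × 176.12 = 2.888 g
% C6H8O6 = 2.888 / 4.077 × 100 = 70.84 %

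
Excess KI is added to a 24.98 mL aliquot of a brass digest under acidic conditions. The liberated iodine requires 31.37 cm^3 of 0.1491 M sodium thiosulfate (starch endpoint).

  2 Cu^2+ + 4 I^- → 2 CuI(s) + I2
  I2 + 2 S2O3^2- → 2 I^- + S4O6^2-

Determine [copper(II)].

0.1872 M

n(S2O3^2-) = 0.03137 × 0.1491 = 4.677 × 10^-3 mol
n(I2) = n(S2O3^2-)/2 = 2.339 × 10^-3 mol
From the 2:1 ratio, n(Cu2+) in the aliquot = 2/1 × 2.339 × 10^-3 = 4.677 × 10^-3 mol
[Cu2+] = 4.677 × 10^-3 / 0.02498 = 0.1872 mol/L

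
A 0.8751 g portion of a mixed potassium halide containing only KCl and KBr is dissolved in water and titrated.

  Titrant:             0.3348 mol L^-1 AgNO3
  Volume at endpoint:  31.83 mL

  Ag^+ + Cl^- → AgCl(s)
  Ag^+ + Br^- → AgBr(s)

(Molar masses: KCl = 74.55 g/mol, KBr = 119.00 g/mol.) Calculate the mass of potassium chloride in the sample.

n(AgNO3) = 0.03183 × 0.3348 = 0.01066 mol
Let x = n(KCl), y = n(KBr).
Titrant: 1x + 1y = 0.01066;  mass: 74.55x + 119.00y = 0.8751
Solving, x = 8.842 × 10^-3 mol, y = 1.814 × 10^-3 mol
mass of KCl = 8.842 × 10^-3 × 74.55 = 0.6592 g

0.6592 g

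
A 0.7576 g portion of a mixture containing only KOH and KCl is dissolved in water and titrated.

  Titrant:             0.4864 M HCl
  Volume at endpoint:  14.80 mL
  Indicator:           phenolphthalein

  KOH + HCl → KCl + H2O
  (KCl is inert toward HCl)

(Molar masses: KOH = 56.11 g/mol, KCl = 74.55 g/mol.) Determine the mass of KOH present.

0.4039 g

n(HCl) = 0.01480 × 0.4864 = 7.199 × 10^-3 mol
Let x = n(KOH), y = n(KCl).
Titrant: 1x = 7.199 × 10^-3;  mass: 56.11x + 74.55y = 0.7576
Solving, x = 7.199 × 10^-3 mol, y = 4.744 × 10^-3 mol
mass of KOH = 7.199 × 10^-3 × 56.11 = 0.4039 g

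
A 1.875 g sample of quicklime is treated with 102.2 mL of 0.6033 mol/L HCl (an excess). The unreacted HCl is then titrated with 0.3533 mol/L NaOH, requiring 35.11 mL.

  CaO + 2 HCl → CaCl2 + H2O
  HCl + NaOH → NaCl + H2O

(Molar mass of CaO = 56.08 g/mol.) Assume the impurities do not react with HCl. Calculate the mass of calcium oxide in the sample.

1.381 g

n(HCl) added = 0.1022 × 0.6033 = 0.06166 mol
n(NaOH) used in back-titration = 0.03511 × 0.3533 = 0.01240 mol
n(HCl) left over = 0.01240 mol (1:1 ratio)
n(HCl) consumed by analyte = 0.06166 − 0.01240 = 0.04925 mol
From the 1:2 ratio, n(CaO) = 1/2 × 0.04925 = 0.02463 mol
mass of CaO = 0.02463 × 56.08 = 1.381 g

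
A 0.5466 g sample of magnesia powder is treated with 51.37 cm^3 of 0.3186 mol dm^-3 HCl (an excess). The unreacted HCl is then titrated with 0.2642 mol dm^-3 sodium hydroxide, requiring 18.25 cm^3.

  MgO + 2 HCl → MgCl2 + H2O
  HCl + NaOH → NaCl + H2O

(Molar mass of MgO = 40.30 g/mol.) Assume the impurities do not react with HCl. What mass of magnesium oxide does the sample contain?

n(HCl) added = 0.05137 × 0.3186 = 0.01637 mol
n(NaOH) used in back-titration = 0.01825 × 0.2642 = 4.822 × 10^-3 mol
n(HCl) left over = 4.822 × 10^-3 mol (1:1 ratio)
n(HCl) consumed by analyte = 0.01637 − 4.822 × 10^-3 = 0.01154 mol
From the 1:2 ratio, n(MgO) = 1/2 × 0.01154 = 5.772 × 10^-3 mol
mass of MgO = 5.772 × 10^-3 × 40.30 = 0.2326 g

0.2326 g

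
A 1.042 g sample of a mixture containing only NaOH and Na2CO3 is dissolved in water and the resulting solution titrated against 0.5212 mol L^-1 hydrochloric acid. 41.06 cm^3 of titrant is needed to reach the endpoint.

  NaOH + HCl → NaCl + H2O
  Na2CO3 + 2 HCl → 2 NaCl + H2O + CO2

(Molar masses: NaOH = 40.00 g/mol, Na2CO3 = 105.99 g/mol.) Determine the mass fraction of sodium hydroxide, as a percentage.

n(HCl) = 0.04106 × 0.5212 = 0.02140 mol
Let x = n(NaOH), y = n(Na2CO3).
Titrant: 1x + 2y = 0.02140;  mass: 40.00x + 105.99y = 1.042
Solving, x = 7.089 × 10^-3 mol, y = 7.156 × 10^-3 mol
mass of NaOH = 7.089 × 10^-3 × 40.00 = 0.2835 g
% NaOH = 0.2835 / 1.042 × 100 = 27.21 %

27.21 %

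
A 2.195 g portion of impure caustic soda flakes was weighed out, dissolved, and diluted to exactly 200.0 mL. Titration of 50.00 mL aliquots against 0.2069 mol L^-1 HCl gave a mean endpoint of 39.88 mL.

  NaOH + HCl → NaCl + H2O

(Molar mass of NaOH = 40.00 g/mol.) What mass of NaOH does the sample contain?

1.320 g

n(HCl) per titration = 0.03988 × 0.2069 = 8.251 × 10^-3 mol
n(NaOH) in each aliquot = 8.251 × 10^-3 mol (1:1 ratio)
n(NaOH) in the whole flask = 8.251 × 10^-3 × 200.0/50.00 = 0.03300 mol
mass of NaOH = 0.03300 × 40.00 = 1.320 g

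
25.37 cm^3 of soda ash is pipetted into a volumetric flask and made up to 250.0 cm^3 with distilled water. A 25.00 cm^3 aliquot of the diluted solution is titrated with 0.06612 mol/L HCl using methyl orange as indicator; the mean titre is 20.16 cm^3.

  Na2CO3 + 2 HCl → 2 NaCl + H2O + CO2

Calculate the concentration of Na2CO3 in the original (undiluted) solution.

n(HCl) = 0.02016 × 0.06612 = 1.333 × 10^-3 mol
From the 1:2 ratio, n(Na2CO3) in the aliquot = 1/2 × 1.333 × 10^-3 = 6.665 × 10^-4 mol
[Na2CO3]_dilute = 6.665 × 10^-4 / 0.02500 = 0.02666 mol/L
Dilution factor = 250.0 / 25.37 = 9.854
[Na2CO3]_stock = 0.02666 × 9.854 = 0.2627 mol/L

0.2627 mol/L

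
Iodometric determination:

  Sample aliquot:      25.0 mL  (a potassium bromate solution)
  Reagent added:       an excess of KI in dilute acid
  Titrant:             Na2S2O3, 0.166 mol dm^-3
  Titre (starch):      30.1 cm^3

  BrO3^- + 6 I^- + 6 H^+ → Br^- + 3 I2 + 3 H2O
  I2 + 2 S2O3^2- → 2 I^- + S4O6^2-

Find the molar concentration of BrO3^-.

n(S2O3^2-) = 0.0301 × 0.166 = 5.00 × 10^-3 mol
n(I2) = n(S2O3^2-)/2 = 2.50 × 10^-3 mol
From the 1:3 ratio, n(BrO3^-) in the aliquot = 1/3 × 2.50 × 10^-3 = 8.33 × 10^-4 mol
[BrO3^-] = 8.33 × 10^-4 / 0.0250 = 0.0333 mol/L

0.0333 mol/L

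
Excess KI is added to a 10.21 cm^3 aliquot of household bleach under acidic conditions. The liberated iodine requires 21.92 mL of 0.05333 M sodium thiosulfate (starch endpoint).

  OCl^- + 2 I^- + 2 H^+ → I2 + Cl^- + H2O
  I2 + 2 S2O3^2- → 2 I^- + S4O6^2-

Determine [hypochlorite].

n(S2O3^2-) = 0.02192 × 0.05333 = 1.169 × 10^-3 mol
n(I2) = n(S2O3^2-)/2 = 5.845 × 10^-4 mol
n(OCl^-) in the aliquot = 5.845 × 10^-4 mol (1:1 ratio)
[OCl^-] = 5.845 × 10^-4 / 0.01021 = 0.05725 mol/L

0.05725 M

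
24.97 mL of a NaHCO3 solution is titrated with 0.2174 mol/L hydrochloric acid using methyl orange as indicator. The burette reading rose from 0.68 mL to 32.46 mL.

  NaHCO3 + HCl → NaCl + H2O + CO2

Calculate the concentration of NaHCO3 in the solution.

0.2767 mol/L

n(HCl) = 0.03178 L × 0.2174 mol/L = 6.909 × 10^-3 mol
n(NaHCO3) = 6.909 × 10^-3 mol (1:1 mole ratio)
[NaHCO3] = 6.909 × 10^-3 mol / 0.02497 L = 0.2767 mol/L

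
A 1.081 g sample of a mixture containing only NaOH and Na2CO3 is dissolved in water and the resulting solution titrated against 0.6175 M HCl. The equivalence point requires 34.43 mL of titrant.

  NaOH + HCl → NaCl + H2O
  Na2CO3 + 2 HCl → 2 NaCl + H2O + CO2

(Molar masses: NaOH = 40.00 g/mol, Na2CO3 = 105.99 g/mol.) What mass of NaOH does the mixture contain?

n(HCl) = 0.03443 × 0.6175 = 0.02126 mol
Let x = n(NaOH), y = n(Na2CO3).
Titrant: 1x + 2y = 0.02126;  mass: 40.00x + 105.99y = 1.081
Solving, x = 3.517 × 10^-3 mol, y = 8.872 × 10^-3 mol
mass of NaOH = 3.517 × 10^-3 × 40.00 = 0.1407 g

0.1407 g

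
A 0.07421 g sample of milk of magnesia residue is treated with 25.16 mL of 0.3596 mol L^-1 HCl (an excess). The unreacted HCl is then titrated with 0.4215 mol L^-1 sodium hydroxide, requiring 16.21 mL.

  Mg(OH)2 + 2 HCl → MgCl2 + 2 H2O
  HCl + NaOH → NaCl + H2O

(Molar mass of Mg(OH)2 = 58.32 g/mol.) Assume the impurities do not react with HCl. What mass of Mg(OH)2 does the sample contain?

0.06459 g

n(HCl) added = 0.02516 × 0.3596 = 9.048 × 10^-3 mol
n(NaOH) used in back-titration = 0.01621 × 0.4215 = 6.833 × 10^-3 mol
n(HCl) left over = 6.833 × 10^-3 mol (1:1 ratio)
n(HCl) consumed by analyte = 9.048 × 10^-3 − 6.833 × 10^-3 = 2.215 × 10^-3 mol
From the 1:2 ratio, n(Mg(OH)2) = 1/2 × 2.215 × 10^-3 = 1.108 × 10^-3 mol
mass of Mg(OH)2 = 1.108 × 10^-3 × 58.32 = 0.06459 g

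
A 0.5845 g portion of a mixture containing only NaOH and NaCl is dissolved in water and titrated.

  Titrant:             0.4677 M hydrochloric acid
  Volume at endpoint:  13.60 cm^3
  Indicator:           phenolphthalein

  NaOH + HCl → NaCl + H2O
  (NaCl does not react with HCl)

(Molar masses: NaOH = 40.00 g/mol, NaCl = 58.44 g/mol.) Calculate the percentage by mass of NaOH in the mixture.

n(HCl) = 0.01360 × 0.4677 = 6.361 × 10^-3 mol
Let x = n(NaOH), y = n(NaCl).
Titrant: 1x = 6.361 × 10^-3;  mass: 40.00x + 58.44y = 0.5845
Solving, x = 6.361 × 10^-3 mol, y = 5.648 × 10^-3 mol
mass of NaOH = 6.361 × 10^-3 × 40.00 = 0.2544 g
% NaOH = 0.2544 / 0.5845 × 100 = 43.53 %

43.53 %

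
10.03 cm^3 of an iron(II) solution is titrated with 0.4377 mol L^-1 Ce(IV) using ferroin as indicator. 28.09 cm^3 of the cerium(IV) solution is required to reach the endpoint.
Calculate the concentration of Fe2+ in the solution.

1.226 mol/L

Ce^4+ + Fe^2+ → Ce^3+ + Fe^3+
n(Ce4+) = 0.02809 L × 0.4377 mol/L = 0.01229 mol
n(Fe2+) = 0.01229 mol (1:1 mole ratio)
[Fe2+] = 0.01229 mol / 0.01003 L = 1.226 mol/L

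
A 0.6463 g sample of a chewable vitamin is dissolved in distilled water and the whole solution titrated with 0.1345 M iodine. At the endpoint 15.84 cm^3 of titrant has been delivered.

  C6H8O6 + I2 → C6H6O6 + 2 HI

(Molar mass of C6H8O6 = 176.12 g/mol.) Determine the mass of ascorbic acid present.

n(I2) = 0.01584 L × 0.1345 mol/L = 2.130 × 10^-3 mol
n(C6H8O6) = 2.130 × 10^-3 mol (1:1 ratio)
mass of C6H8O6 = 2.130 × 10^-3 × 176.12 g/mol = 0.3752 g

0.3752 g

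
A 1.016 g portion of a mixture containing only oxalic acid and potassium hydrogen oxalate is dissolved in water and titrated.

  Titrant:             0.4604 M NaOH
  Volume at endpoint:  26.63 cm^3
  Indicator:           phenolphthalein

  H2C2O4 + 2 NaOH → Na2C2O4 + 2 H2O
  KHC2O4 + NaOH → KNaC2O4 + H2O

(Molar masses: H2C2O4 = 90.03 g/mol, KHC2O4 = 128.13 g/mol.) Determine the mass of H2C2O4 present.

0.3006 g

n(NaOH) = 0.02663 × 0.4604 = 0.01226 mol
Let x = n(H2C2O4), y = n(KHC2O4).
Titrant: 2x + 1y = 0.01226;  mass: 90.03x + 128.13y = 1.016
Solving, x = 3.338 × 10^-3 mol, y = 5.584 × 10^-3 mol
mass of H2C2O4 = 3.338 × 10^-3 × 90.03 = 0.3006 g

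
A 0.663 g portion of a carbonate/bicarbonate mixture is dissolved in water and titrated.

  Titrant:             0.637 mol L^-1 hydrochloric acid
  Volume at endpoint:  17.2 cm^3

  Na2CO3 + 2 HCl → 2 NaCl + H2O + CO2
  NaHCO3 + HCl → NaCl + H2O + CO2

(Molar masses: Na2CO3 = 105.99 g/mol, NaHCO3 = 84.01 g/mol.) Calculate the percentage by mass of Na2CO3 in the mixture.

n(HCl) = 0.0172 × 0.637 = 0.0110 mol
Let x = n(Na2CO3), y = n(NaHCO3).
Titrant: 2x + 1y = 0.0110;  mass: 105.99x + 84.01y = 0.663
Solving, x = 4.15 × 10^-3 mol, y = 2.66 × 10^-3 mol
mass of Na2CO3 = 4.15 × 10^-3 × 105.99 = 0.440 g
% Na2CO3 = 0.440 / 0.663 × 100 = 66.3 %

66.3 %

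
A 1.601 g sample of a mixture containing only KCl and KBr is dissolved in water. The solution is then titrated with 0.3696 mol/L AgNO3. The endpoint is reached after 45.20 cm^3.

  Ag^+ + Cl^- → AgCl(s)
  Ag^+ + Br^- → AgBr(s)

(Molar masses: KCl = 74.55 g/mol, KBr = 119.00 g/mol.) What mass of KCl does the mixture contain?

0.6491 g

n(AgNO3) = 0.04520 × 0.3696 = 0.01671 mol
Let x = n(KCl), y = n(KBr).
Titrant: 1x + 1y = 0.01671;  mass: 74.55x + 119.00y = 1.601
Solving, x = 8.707 × 10^-3 mol, y = 7.999 × 10^-3 mol
mass of KCl = 8.707 × 10^-3 × 74.55 = 0.6491 g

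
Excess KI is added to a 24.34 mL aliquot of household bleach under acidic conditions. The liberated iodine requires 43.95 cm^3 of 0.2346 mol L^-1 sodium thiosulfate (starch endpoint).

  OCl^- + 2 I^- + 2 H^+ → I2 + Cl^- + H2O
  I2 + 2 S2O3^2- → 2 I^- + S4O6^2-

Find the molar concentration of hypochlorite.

0.2118 mol/L

n(S2O3^2-) = 0.04395 × 0.2346 = 0.01031 mol
n(I2) = n(S2O3^2-)/2 = 5.155 × 10^-3 mol
n(OCl^-) in the aliquot = 5.155 × 10^-3 mol (1:1 ratio)
[OCl^-] = 5.155 × 10^-3 / 0.02434 = 0.2118 mol/L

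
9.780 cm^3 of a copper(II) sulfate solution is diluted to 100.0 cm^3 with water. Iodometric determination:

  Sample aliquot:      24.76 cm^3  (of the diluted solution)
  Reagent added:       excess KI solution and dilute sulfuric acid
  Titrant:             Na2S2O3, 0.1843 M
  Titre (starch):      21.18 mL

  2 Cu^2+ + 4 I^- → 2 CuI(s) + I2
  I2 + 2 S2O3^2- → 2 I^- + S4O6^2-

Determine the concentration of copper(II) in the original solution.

1.612 M

n(S2O3^2-) = 0.02118 × 0.1843 = 3.903 × 10^-3 mol
n(I2) = n(S2O3^2-)/2 = 1.952 × 10^-3 mol
From the 2:1 ratio, n(Cu2+) in the aliquot = 2/1 × 1.952 × 10^-3 = 3.903 × 10^-3 mol
[Cu2+]_dilute = 3.903 × 10^-3 / 0.02476 = 0.1577 mol/L
[Cu2+]_original = 0.1577 × 100.0/9.780 = 1.612 mol/L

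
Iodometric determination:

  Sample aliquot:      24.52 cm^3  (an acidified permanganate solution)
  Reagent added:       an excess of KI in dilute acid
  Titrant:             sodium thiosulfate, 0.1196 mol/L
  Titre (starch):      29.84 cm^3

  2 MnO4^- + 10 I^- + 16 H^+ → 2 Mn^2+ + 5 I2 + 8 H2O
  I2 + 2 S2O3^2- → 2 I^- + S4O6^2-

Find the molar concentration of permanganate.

0.02911 mol/L

n(S2O3^2-) = 0.02984 × 0.1196 = 3.569 × 10^-3 mol
n(I2) = n(S2O3^2-)/2 = 1.784 × 10^-3 mol
From the 2:5 ratio, n(MnO4^-) in the aliquot = 2/5 × 1.784 × 10^-3 = 7.138 × 10^-4 mol
[MnO4^-] = 7.138 × 10^-4 / 0.02452 = 0.02911 mol/L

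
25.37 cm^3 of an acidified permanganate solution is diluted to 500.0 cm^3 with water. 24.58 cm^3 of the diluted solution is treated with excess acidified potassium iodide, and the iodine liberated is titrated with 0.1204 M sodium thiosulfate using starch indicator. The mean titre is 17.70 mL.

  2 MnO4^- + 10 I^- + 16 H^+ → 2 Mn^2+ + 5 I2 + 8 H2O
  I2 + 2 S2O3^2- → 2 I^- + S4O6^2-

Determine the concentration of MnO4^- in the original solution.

n(S2O3^2-) = 0.01770 × 0.1204 = 2.131 × 10^-3 mol
n(I2) = n(S2O3^2-)/2 = 1.066 × 10^-3 mol
From the 2:5 ratio, n(MnO4^-) in the aliquot = 2/5 × 1.066 × 10^-3 = 4.262 × 10^-4 mol
[MnO4^-]_dilute = 4.262 × 10^-4 / 0.02458 = 0.01734 mol/L
[MnO4^-]_original = 0.01734 × 500.0/25.37 = 0.3417 mol/L

0.3417 M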